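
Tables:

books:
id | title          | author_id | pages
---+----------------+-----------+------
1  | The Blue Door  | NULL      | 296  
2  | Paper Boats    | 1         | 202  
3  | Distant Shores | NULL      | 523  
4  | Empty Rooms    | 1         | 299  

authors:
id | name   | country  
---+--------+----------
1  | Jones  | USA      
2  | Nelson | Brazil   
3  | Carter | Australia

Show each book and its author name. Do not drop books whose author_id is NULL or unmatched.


LEFT JOIN keeps every row from books (the left table); where author_id has no match in authors, the author columns become NULL. Walk through each book:
  - book 1 (The Blue Door): author_id=NULL, no match -> kept with NULL
  - book 2 (Paper Boats): author_id=1 -> matches Jones
  - book 3 (Distant Shores): author_id=NULL, no match -> kept with NULL
  - book 4 (Empty Rooms): author_id=1 -> matches Jones
All 4 rows appear; 2 have NULL author.

SQL:
SELECT a.title, b.name AS author
FROM books a
LEFT JOIN authors b ON a.author_id = b.id

Result:
title          | author
---------------+-------
The Blue Door  | NULL  
Paper Boats    | Jones 
Distant Shores | NULL  
Empty Rooms    | Jones 


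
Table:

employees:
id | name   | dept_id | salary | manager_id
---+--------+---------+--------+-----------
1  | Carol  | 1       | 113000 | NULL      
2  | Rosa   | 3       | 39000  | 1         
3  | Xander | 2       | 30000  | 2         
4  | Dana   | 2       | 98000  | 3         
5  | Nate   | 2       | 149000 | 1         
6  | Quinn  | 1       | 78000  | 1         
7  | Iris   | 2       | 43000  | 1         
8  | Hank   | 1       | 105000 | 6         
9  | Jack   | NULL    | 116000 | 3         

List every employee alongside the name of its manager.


This is a self-join: employees is joined to a second copy of itself, matching each row's manager_id to another row's id. Use LEFT JOIN so rows with manager_id=NULL are kept.
  - employee 1 (Carol): manager_id=NULL -> NULL
  - employee 2 (Rosa): manager_id=1 -> Carol
  - employee 3 (Xander): manager_id=2 -> Rosa
  - employee 4 (Dana): manager_id=3 -> Xander
  - employee 5 (Nate): manager_id=1 -> Carol
  - employee 6 (Quinn): manager_id=1 -> Carol
  - employee 7 (Iris): manager_id=1 -> Carol
  - employee 8 (Hank): manager_id=6 -> Quinn
  - employee 9 (Jack): manager_id=3 -> Xander

SQL:
SELECT a.name AS item, b.name AS manager
FROM employees a
LEFT JOIN employees b ON a.manager_id = b.id

Result:
item   | manager
-------+--------
Carol  | NULL   
Rosa   | Carol  
Xander | Rosa   
Dana   | Xander 
Nate   | Carol  
Quinn  | Carol  
Iris   | Carol  
Hank   | Quinn  
Jack   | Xander 


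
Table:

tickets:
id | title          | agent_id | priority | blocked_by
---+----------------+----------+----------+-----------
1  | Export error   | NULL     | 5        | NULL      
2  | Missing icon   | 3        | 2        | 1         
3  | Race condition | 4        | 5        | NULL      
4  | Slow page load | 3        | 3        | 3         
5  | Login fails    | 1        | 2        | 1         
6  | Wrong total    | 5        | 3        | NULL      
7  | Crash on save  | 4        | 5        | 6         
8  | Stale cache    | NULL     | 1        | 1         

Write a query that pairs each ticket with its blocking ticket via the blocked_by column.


This is a self-join: tickets is joined to a second copy of itself, matching each row's blocked_by to another row's id. Use LEFT JOIN so rows with blocked_by=NULL are kept.
  - ticket 1 (Export error): blocked_by=NULL -> NULL
  - ticket 2 (Missing icon): blocked_by=1 -> Export error
  - ticket 3 (Race condition): blocked_by=NULL -> NULL
  - ticket 4 (Slow page load): blocked_by=3 -> Race condition
  - ticket 5 (Login fails): blocked_by=1 -> Export error
  - ticket 6 (Wrong total): blocked_by=NULL -> NULL
  - ticket 7 (Crash on save): blocked_by=6 -> Wrong total
  - ticket 8 (Stale cache): blocked_by=1 -> Export error

SQL:
SELECT a.title AS item, b.title AS blocked_by
FROM tickets a
LEFT JOIN tickets b ON a.blocked_by = b.id

Result:
item           | blocked_by    
---------------+---------------
Export error   | NULL          
Missing icon   | Export error  
Race condition | NULL          
Slow page load | Race condition
Login fails    | Export error  
Wrong total    | NULL          
Crash on save  | Wrong total   
Stale cache    | Export error  


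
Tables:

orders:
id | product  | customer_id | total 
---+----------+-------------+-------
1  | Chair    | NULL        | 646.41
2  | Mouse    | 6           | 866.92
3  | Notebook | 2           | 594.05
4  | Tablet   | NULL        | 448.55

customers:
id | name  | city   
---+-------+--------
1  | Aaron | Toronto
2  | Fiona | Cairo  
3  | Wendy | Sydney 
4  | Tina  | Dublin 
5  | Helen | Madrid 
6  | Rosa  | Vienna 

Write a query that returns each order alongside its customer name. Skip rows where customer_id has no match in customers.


INNER JOIN keeps only orders rows whose customer_id matches an id in customers. Walk through each order:
  - order 1 (Chair): customer_id=NULL, no match -> dropped
  - order 2 (Mouse): customer_id=6 -> matches Rosa
  - order 3 (Notebook): customer_id=2 -> matches Fiona
  - order 4 (Tablet): customer_id=NULL, no match -> dropped
So 2 of 4 rows are dropped.

SQL:
SELECT a.product, b.name AS customer
FROM orders a
INNER JOIN customers b ON a.customer_id = b.id

Result:
product  | customer
---------+---------
Mouse    | Rosa    
Notebook | Fiona   


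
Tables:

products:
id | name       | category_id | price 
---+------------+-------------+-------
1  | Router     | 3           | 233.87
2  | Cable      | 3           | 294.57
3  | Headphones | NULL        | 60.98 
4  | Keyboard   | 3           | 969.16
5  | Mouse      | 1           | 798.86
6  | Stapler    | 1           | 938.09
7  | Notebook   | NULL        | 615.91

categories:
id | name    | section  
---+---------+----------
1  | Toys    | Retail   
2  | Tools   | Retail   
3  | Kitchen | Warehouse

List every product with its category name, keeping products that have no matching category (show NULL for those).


LEFT JOIN keeps every row from products (the left table); where category_id has no match in categories, the category columns become NULL. Walk through each product:
  - product 1 (Router): category_id=3 -> matches Kitchen
  - product 2 (Cable): category_id=3 -> matches Kitchen
  - product 3 (Headphones): category_id=NULL, no match -> kept with NULL
  - product 4 (Keyboard): category_id=3 -> matches Kitchen
  - product 5 (Mouse): category_id=1 -> matches Toys
  - product 6 (Stapler): category_id=1 -> matches Toys
  - product 7 (Notebook): category_id=NULL, no match -> kept with NULL
All 7 rows appear; 2 have NULL category.

SQL:
SELECT a.name, b.name AS category
FROM products a
LEFT JOIN categories b ON a.category_id = b.id

Result:
name       | category
-----------+---------
Router     | Kitchen 
Cable      | Kitchen 
Headphones | NULL    
Keyboard   | Kitchen 
Mouse      | Toys    
Stapler    | Toys    
Notebook   | NULL    


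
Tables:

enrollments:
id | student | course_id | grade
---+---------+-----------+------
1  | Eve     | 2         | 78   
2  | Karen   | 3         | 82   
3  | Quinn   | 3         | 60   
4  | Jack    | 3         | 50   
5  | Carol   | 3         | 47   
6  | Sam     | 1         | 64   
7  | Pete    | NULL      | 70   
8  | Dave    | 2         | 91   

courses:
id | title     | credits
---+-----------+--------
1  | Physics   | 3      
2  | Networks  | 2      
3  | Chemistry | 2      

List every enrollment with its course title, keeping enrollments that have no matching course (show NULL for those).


LEFT JOIN keeps every row from enrollments (the left table); where course_id has no match in courses, the course columns become NULL. Walk through each enrollment:
  - enrollment 1 (Eve): course_id=2 -> matches Networks
  - enrollment 2 (Karen): course_id=3 -> matches Chemistry
  - enrollment 3 (Quinn): course_id=3 -> matches Chemistry
  - enrollment 4 (Jack): course_id=3 -> matches Chemistry
  - enrollment 5 (Carol): course_id=3 -> matches Chemistry
  - enrollment 6 (Sam): course_id=1 -> matches Physics
  - enrollment 7 (Pete): course_id=NULL, no match -> kept with NULL
  - enrollment 8 (Dave): course_id=2 -> matches Networks
All 8 rows appear; 1 has NULL course.

SQL:
SELECT a.student, b.title AS course
FROM enrollments a
LEFT JOIN courses b ON a.course_id = b.id

Result:
student | course   
--------+----------
Eve     | Networks 
Karen   | Chemistry
Quinn   | Chemistry
Jack    | Chemistry
Carol   | Chemistry
Sam     | Physics  
Pete    | NULL     
Dave    | Networks 


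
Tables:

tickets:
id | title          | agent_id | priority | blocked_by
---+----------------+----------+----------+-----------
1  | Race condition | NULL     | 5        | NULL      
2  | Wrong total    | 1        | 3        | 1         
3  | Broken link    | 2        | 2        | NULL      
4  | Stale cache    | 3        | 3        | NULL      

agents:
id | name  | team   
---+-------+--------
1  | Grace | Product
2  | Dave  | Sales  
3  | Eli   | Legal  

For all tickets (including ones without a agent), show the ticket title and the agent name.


LEFT JOIN keeps every row from tickets (the left table); where agent_id has no match in agents, the agent columns become NULL. Walk through each ticket:
  - ticket 1 (Race condition): agent_id=NULL, no match -> kept with NULL
  - ticket 2 (Wrong total): agent_id=1 -> matches Grace
  - ticket 3 (Broken link): agent_id=2 -> matches Dave
  - ticket 4 (Stale cache): agent_id=3 -> matches Eli
All 4 rows appear; 1 has NULL agent.

SQL:
SELECT a.title, b.name AS agent
FROM tickets a
LEFT JOIN agents b ON a.agent_id = b.id

Result:
title          | agent
---------------+------
Race condition | NULL 
Wrong total    | Grace
Broken link    | Dave 
Stale cache    | Eli  


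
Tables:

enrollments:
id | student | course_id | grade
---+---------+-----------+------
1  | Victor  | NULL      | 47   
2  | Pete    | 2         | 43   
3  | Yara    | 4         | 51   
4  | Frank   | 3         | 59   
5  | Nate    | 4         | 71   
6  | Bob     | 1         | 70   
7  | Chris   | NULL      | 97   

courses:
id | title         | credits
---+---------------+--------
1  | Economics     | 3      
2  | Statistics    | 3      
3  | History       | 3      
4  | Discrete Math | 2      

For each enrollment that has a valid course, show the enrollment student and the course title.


INNER JOIN keeps only enrollments rows whose course_id matches an id in courses. Walk through each enrollment:
  - enrollment 1 (Victor): course_id=NULL, no match -> dropped
  - enrollment 2 (Pete): course_id=2 -> matches Statistics
  - enrollment 3 (Yara): course_id=4 -> matches Discrete Math
  - enrollment 4 (Frank): course_id=3 -> matches History
  - enrollment 5 (Nate): course_id=4 -> matches Discrete Math
  - enrollment 6 (Bob): course_id=1 -> matches Economics
  - enrollment 7 (Chris): course_id=NULL, no match -> dropped
So 2 of 7 rows are dropped.

SQL:
SELECT a.student, b.title AS course
FROM enrollments a
INNER JOIN courses b ON a.course_id = b.id

Result:
student | course       
--------+--------------
Pete    | Statistics   
Yara    | Discrete Math
Frank   | History      
Nate    | Discrete Math
Bob     | Economics    


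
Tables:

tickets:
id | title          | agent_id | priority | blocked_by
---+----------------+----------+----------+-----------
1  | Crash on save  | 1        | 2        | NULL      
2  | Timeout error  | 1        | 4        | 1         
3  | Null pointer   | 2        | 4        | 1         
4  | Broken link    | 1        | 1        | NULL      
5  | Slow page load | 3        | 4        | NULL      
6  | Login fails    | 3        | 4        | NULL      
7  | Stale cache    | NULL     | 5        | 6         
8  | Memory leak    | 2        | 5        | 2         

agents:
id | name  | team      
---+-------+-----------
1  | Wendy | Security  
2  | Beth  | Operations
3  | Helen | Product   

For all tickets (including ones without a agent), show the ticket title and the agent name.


LEFT JOIN keeps every row from tickets (the left table); where agent_id has no match in agents, the agent columns become NULL. Walk through each ticket:
  - ticket 1 (Crash on save): agent_id=1 -> matches Wendy
  - ticket 2 (Timeout error): agent_id=1 -> matches Wendy
  - ticket 3 (Null pointer): agent_id=2 -> matches Beth
  - ticket 4 (Broken link): agent_id=1 -> matches Wendy
  - ticket 5 (Slow page load): agent_id=3 -> matches Helen
  - ticket 6 (Login fails): agent_id=3 -> matches Helen
  - ticket 7 (Stale cache): agent_id=NULL, no match -> kept with NULL
  - ticket 8 (Memory leak): agent_id=2 -> matches Beth
All 8 rows appear; 1 has NULL agent.

SQL:
SELECT a.title, b.name AS agent
FROM tickets a
LEFT JOIN agents b ON a.agent_id = b.id

Result:
title          | agent
---------------+------
Crash on save  | Wendy
Timeout error  | Wendy
Null pointer   | Beth 
Broken link    | Wendy
Slow page load | Helen
Login fails    | Helen
Stale cache    | NULL 
Memory leak    | Beth 


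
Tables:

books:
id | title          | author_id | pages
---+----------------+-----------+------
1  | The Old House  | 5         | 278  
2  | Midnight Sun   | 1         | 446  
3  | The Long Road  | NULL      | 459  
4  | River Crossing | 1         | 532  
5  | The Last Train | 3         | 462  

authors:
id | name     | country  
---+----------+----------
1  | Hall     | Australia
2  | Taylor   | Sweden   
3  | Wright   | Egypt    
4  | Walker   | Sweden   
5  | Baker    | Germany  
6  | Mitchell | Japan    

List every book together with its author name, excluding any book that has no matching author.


INNER JOIN keeps only books rows whose author_id matches an id in authors. Walk through each book:
  - book 1 (The Old House): author_id=5 -> matches Baker
  - book 2 (Midnight Sun): author_id=1 -> matches Hall
  - book 3 (The Long Road): author_id=NULL, no match -> dropped
  - book 4 (River Crossing): author_id=1 -> matches Hall
  - book 5 (The Last Train): author_id=3 -> matches Wright
So 1 of 5 rows is dropped.

SQL:
SELECT a.title, b.name AS author
FROM books a
INNER JOIN authors b ON a.author_id = b.id

Result:
title          | author
---------------+-------
The Old House  | Baker 
Midnight Sun   | Hall  
River Crossing | Hall  
The Last Train | Wright


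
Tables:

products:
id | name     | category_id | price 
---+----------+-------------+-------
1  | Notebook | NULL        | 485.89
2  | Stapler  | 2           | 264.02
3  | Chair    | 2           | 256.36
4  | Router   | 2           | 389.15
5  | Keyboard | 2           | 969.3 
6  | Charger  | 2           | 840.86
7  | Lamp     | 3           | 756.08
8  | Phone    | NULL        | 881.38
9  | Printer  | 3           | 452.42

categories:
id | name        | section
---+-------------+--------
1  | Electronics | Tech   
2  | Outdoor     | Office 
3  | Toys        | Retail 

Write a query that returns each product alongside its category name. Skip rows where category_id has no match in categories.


INNER JOIN keeps only products rows whose category_id matches an id in categories. Walk through each product:
  - product 1 (Notebook): category_id=NULL, no match -> dropped
  - product 2 (Stapler): category_id=2 -> matches Outdoor
  - product 3 (Chair): category_id=2 -> matches Outdoor
  - product 4 (Router): category_id=2 -> matches Outdoor
  - product 5 (Keyboard): category_id=2 -> matches Outdoor
  - product 6 (Charger): category_id=2 -> matches Outdoor
  - product 7 (Lamp): category_id=3 -> matches Toys
  - product 8 (Phone): category_id=NULL, no match -> dropped
  - product 9 (Printer): category_id=3 -> matches Toys
So 2 of 9 rows are dropped.

SQL:
SELECT a.name, b.name AS category
FROM products a
INNER JOIN categories b ON a.category_id = b.id

Result:
name     | category
---------+---------
Stapler  | Outdoor 
Chair    | Outdoor 
Router   | Outdoor 
Keyboard | Outdoor 
Charger  | Outdoor 
Lamp     | Toys    
Printer  | Toys    


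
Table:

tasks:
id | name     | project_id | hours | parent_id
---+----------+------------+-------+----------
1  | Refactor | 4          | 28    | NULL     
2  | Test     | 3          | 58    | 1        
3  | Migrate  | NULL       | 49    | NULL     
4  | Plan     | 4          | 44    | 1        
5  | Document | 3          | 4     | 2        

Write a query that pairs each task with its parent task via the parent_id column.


This is a self-join: tasks is joined to a second copy of itself, matching each row's parent_id to another row's id. Use LEFT JOIN so rows with parent_id=NULL are kept.
  - task 1 (Refactor): parent_id=NULL -> NULL
  - task 2 (Test): parent_id=1 -> Refactor
  - task 3 (Migrate): parent_id=NULL -> NULL
  - task 4 (Plan): parent_id=1 -> Refactor
  - task 5 (Document): parent_id=2 -> Test

SQL:
SELECT a.name AS item, b.name AS parent
FROM tasks a
LEFT JOIN tasks b ON a.parent_id = b.id

Result:
item     | parent  
---------+---------
Refactor | NULL    
Test     | Refactor
Migrate  | NULL    
Plan     | Refactor
Document | Test    


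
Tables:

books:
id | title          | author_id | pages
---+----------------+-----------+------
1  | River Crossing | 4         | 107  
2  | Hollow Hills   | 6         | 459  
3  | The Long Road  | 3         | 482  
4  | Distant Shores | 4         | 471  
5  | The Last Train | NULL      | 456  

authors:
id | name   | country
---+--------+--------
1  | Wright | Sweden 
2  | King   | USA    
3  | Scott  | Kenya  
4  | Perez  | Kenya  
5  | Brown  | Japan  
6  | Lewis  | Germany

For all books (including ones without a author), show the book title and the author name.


LEFT JOIN keeps every row from books (the left table); where author_id has no match in authors, the author columns become NULL. Walk through each book:
  - book 1 (River Crossing): author_id=4 -> matches Perez
  - book 2 (Hollow Hills): author_id=6 -> matches Lewis
  - book 3 (The Long Road): author_id=3 -> matches Scott
  - book 4 (Distant Shores): author_id=4 -> matches Perez
  - book 5 (The Last Train): author_id=NULL, no match -> kept with NULL
All 5 rows appear; 1 has NULL author.

SQL:
SELECT a.title, b.name AS author
FROM books a
LEFT JOIN authors b ON a.author_id = b.id

Result:
title          | author
---------------+-------
River Crossing | Perez 
Hollow Hills   | Lewis 
The Long Road  | Scott 
Distant Shores | Perez 
The Last Train | NULL  


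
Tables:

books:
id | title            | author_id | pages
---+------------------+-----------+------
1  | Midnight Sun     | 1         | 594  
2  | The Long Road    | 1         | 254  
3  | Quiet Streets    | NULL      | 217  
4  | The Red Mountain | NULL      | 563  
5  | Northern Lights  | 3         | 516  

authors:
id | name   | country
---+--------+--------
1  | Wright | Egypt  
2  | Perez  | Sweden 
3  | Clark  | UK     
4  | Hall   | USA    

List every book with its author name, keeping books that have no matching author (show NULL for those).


LEFT JOIN keeps every row from books (the left table); where author_id has no match in authors, the author columns become NULL. Walk through each book:
  - book 1 (Midnight Sun): author_id=1 -> matches Wright
  - book 2 (The Long Road): author_id=1 -> matches Wright
  - book 3 (Quiet Streets): author_id=NULL, no match -> kept with NULL
  - book 4 (The Red Mountain): author_id=NULL, no match -> kept with NULL
  - book 5 (Northern Lights): author_id=3 -> matches Clark
All 5 rows appear; 2 have NULL author.

SQL:
SELECT a.title, b.name AS author
FROM books a
LEFT JOIN authors b ON a.author_id = b.id

Result:
title            | author
-----------------+-------
Midnight Sun     | Wright
The Long Road    | Wright
Quiet Streets    | NULL  
The Red Mountain | NULL  
Northern Lights  | Clark 


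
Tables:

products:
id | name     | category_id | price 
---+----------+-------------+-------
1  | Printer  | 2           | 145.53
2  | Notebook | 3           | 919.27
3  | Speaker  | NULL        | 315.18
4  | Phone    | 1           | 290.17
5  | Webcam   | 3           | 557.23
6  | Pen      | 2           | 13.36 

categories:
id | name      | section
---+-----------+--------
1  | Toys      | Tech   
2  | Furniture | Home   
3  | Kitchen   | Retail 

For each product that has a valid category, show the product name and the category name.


INNER JOIN keeps only products rows whose category_id matches an id in categories. Walk through each product:
  - product 1 (Printer): category_id=2 -> matches Furniture
  - product 2 (Notebook): category_id=3 -> matches Kitchen
  - product 3 (Speaker): category_id=NULL, no match -> dropped
  - product 4 (Phone): category_id=1 -> matches Toys
  - product 5 (Webcam): category_id=3 -> matches Kitchen
  - product 6 (Pen): category_id=2 -> matches Furniture
So 1 of 6 rows is dropped.

SQL:
SELECT a.name, b.name AS category
FROM products a
INNER JOIN categories b ON a.category_id = b.id

Result:
name     | category 
---------+----------
Printer  | Furniture
Notebook | Kitchen  
Phone    | Toys     
Webcam   | Kitchen  
Pen      | Furniture


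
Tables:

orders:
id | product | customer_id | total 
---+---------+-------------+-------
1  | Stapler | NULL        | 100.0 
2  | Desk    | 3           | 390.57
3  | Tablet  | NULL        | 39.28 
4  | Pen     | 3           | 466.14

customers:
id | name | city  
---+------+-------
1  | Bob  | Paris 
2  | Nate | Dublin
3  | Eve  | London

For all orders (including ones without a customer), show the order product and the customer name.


LEFT JOIN keeps every row from orders (the left table); where customer_id has no match in customers, the customer columns become NULL. Walk through each order:
  - order 1 (Stapler): customer_id=NULL, no match -> kept with NULL
  - order 2 (Desk): customer_id=3 -> matches Eve
  - order 3 (Tablet): customer_id=NULL, no match -> kept with NULL
  - order 4 (Pen): customer_id=3 -> matches Eve
All 4 rows appear; 2 have NULL customer.

SQL:
SELECT a.product, b.name AS customer
FROM orders a
LEFT JOIN customers b ON a.customer_id = b.id

Result:
product | customer
--------+---------
Stapler | NULL    
Desk    | Eve     
Tablet  | NULL    
Pen     | Eve     


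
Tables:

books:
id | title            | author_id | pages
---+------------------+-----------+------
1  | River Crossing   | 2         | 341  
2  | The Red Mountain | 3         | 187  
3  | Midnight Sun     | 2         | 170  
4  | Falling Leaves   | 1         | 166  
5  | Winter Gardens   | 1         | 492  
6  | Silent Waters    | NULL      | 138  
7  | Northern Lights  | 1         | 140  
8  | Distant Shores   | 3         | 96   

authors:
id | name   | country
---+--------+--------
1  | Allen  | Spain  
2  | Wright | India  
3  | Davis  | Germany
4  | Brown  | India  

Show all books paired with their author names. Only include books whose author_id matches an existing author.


INNER JOIN keeps only books rows whose author_id matches an id in authors. Walk through each book:
  - book 1 (River Crossing): author_id=2 -> matches Wright
  - book 2 (The Red Mountain): author_id=3 -> matches Davis
  - book 3 (Midnight Sun): author_id=2 -> matches Wright
  - book 4 (Falling Leaves): author_id=1 -> matches Allen
  - book 5 (Winter Gardens): author_id=1 -> matches Allen
  - book 6 (Silent Waters): author_id=NULL, no match -> dropped
  - book 7 (Northern Lights): author_id=1 -> matches Allen
  - book 8 (Distant Shores): author_id=3 -> matches Davis
So 1 of 8 rows is dropped.

SQL:
SELECT a.title, b.name AS author
FROM books a
INNER JOIN authors b ON a.author_id = b.id

Result:
title            | author
-----------------+-------
River Crossing   | Wright
The Red Mountain | Davis 
Midnight Sun     | Wright
Falling Leaves   | Allen 
Winter Gardens   | Allen 
Northern Lights  | Allen 
Distant Shores   | Davis 


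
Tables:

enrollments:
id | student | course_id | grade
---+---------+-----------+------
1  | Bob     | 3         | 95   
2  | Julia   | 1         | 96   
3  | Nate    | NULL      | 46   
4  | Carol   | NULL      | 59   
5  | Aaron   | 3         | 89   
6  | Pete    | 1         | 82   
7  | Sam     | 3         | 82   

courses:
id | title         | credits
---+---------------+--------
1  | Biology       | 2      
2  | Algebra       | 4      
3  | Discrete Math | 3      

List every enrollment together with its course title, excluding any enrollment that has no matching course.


INNER JOIN keeps only enrollments rows whose course_id matches an id in courses. Walk through each enrollment:
  - enrollment 1 (Bob): course_id=3 -> matches Discrete Math
  - enrollment 2 (Julia): course_id=1 -> matches Biology
  - enrollment 3 (Nate): course_id=NULL, no match -> dropped
  - enrollment 4 (Carol): course_id=NULL, no match -> dropped
  - enrollment 5 (Aaron): course_id=3 -> matches Discrete Math
  - enrollment 6 (Pete): course_id=1 -> matches Biology
  - enrollment 7 (Sam): course_id=3 -> matches Discrete Math
So 2 of 7 rows are dropped.

SQL:
SELECT a.student, b.title AS course
FROM enrollments a
INNER JOIN courses b ON a.course_id = b.id

Result:
student | course       
--------+--------------
Bob     | Discrete Math
Julia   | Biology      
Aaron   | Discrete Math
Pete    | Biology      
Sam     | Discrete Math


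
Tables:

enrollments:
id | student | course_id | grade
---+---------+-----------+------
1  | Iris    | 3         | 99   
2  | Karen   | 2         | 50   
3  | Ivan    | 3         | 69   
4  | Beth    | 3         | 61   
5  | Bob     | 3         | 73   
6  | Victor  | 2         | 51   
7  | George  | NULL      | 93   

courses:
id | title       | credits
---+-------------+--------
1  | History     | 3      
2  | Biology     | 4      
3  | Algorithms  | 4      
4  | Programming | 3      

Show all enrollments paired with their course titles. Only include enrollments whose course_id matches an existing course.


INNER JOIN keeps only enrollments rows whose course_id matches an id in courses. Walk through each enrollment:
  - enrollment 1 (Iris): course_id=3 -> matches Algorithms
  - enrollment 2 (Karen): course_id=2 -> matches Biology
  - enrollment 3 (Ivan): course_id=3 -> matches Algorithms
  - enrollment 4 (Beth): course_id=3 -> matches Algorithms
  - enrollment 5 (Bob): course_id=3 -> matches Algorithms
  - enrollment 6 (Victor): course_id=2 -> matches Biology
  - enrollment 7 (George): course_id=NULL, no match -> dropped
So 1 of 7 rows is dropped.

SQL:
SELECT a.student, b.title AS course
FROM enrollments a
INNER JOIN courses b ON a.course_id = b.id

Result:
student | course    
--------+-----------
Iris    | Algorithms
Karen   | Biology   
Ivan    | Algorithms
Beth    | Algorithms
Bob     | Algorithms
Victor  | Biology   


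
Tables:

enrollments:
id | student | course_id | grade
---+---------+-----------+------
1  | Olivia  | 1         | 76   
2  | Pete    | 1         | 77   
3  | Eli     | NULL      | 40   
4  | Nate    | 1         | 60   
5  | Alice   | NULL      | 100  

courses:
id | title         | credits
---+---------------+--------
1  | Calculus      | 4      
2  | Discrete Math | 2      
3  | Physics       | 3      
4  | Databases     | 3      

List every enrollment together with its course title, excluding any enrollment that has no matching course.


INNER JOIN keeps only enrollments rows whose course_id matches an id in courses. Walk through each enrollment:
  - enrollment 1 (Olivia): course_id=1 -> matches Calculus
  - enrollment 2 (Pete): course_id=1 -> matches Calculus
  - enrollment 3 (Eli): course_id=NULL, no match -> dropped
  - enrollment 4 (Nate): course_id=1 -> matches Calculus
  - enrollment 5 (Alice): course_id=NULL, no match -> dropped
So 2 of 5 rows are dropped.

SQL:
SELECT a.student, b.title AS course
FROM enrollments a
INNER JOIN courses b ON a.course_id = b.id

Result:
student | course  
--------+---------
Olivia  | Calculus
Pete    | Calculus
Nate    | Calculus


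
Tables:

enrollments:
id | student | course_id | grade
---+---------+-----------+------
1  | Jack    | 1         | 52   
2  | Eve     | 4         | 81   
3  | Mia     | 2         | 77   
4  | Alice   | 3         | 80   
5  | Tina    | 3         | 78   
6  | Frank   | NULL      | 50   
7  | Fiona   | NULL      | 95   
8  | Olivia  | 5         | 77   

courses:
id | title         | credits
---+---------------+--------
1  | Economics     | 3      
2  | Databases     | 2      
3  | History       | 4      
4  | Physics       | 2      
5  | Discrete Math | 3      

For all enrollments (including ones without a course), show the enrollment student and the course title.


LEFT JOIN keeps every row from enrollments (the left table); where course_id has no match in courses, the course columns become NULL. Walk through each enrollment:
  - enrollment 1 (Jack): course_id=1 -> matches Economics
  - enrollment 2 (Eve): course_id=4 -> matches Physics
  - enrollment 3 (Mia): course_id=2 -> matches Databases
  - enrollment 4 (Alice): course_id=3 -> matches History
  - enrollment 5 (Tina): course_id=3 -> matches History
  - enrollment 6 (Frank): course_id=NULL, no match -> kept with NULL
  - enrollment 7 (Fiona): course_id=NULL, no match -> kept with NULL
  - enrollment 8 (Olivia): course_id=5 -> matches Discrete Math
All 8 rows appear; 2 have NULL course.

SQL:
SELECT a.student, b.title AS course
FROM enrollments a
LEFT JOIN courses b ON a.course_id = b.id

Result:
student | course       
--------+--------------
Jack    | Economics    
Eve     | Physics      
Mia     | Databases    
Alice   | History      
Tina    | History      
Frank   | NULL         
Fiona   | NULL         
Olivia  | Discrete Math


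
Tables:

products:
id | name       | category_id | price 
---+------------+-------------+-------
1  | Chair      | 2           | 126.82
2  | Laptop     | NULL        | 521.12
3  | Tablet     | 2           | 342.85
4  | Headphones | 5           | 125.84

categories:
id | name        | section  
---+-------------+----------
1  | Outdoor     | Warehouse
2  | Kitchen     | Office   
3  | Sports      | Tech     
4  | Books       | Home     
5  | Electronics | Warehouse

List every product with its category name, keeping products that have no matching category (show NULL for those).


LEFT JOIN keeps every row from products (the left table); where category_id has no match in categories, the category columns become NULL. Walk through each product:
  - product 1 (Chair): category_id=2 -> matches Kitchen
  - product 2 (Laptop): category_id=NULL, no match -> kept with NULL
  - product 3 (Tablet): category_id=2 -> matches Kitchen
  - product 4 (Headphones): category_id=5 -> matches Electronics
All 4 rows appear; 1 has NULL category.

SQL:
SELECT a.name, b.name AS category
FROM products a
LEFT JOIN categories b ON a.category_id = b.id

Result:
name       | category   
-----------+------------
Chair      | Kitchen    
Laptop     | NULL       
Tablet     | Kitchen    
Headphones | Electronics


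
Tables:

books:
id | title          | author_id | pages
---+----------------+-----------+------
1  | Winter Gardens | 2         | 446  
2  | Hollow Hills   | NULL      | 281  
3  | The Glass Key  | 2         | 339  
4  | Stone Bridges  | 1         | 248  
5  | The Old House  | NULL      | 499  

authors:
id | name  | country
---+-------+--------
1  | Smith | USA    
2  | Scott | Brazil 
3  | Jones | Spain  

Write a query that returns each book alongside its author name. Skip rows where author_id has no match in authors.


INNER JOIN keeps only books rows whose author_id matches an id in authors. Walk through each book:
  - book 1 (Winter Gardens): author_id=2 -> matches Scott
  - book 2 (Hollow Hills): author_id=NULL, no match -> dropped
  - book 3 (The Glass Key): author_id=2 -> matches Scott
  - book 4 (Stone Bridges): author_id=1 -> matches Smith
  - book 5 (The Old House): author_id=NULL, no match -> dropped
So 2 of 5 rows are dropped.

SQL:
SELECT a.title, b.name AS author
FROM books a
INNER JOIN authors b ON a.author_id = b.id

Result:
title          | author
---------------+-------
Winter Gardens | Scott 
The Glass Key  | Scott 
Stone Bridges  | Smith 


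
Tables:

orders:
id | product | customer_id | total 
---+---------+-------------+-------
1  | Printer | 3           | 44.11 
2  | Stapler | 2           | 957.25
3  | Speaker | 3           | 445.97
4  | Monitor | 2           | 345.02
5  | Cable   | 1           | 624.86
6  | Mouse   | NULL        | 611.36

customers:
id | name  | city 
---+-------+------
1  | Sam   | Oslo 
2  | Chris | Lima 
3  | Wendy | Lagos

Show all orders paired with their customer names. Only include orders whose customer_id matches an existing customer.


INNER JOIN keeps only orders rows whose customer_id matches an id in customers. Walk through each order:
  - order 1 (Printer): customer_id=3 -> matches Wendy
  - order 2 (Stapler): customer_id=2 -> matches Chris
  - order 3 (Speaker): customer_id=3 -> matches Wendy
  - order 4 (Monitor): customer_id=2 -> matches Chris
  - order 5 (Cable): customer_id=1 -> matches Sam
  - order 6 (Mouse): customer_id=NULL, no match -> dropped
So 1 of 6 rows is dropped.

SQL:
SELECT a.product, b.name AS customer
FROM orders a
INNER JOIN customers b ON a.customer_id = b.id

Result:
product | customer
--------+---------
Printer | Wendy   
Stapler | Chris   
Speaker | Wendy   
Monitor | Chris   
Cable   | Sam     


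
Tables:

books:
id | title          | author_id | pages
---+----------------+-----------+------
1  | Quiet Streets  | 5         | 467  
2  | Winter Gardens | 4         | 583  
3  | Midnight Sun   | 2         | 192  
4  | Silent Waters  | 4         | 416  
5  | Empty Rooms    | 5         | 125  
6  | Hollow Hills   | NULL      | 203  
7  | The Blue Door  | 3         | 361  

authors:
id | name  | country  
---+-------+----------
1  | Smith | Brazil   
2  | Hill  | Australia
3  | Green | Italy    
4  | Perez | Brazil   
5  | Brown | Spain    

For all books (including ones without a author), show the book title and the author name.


LEFT JOIN keeps every row from books (the left table); where author_id has no match in authors, the author columns become NULL. Walk through each book:
  - book 1 (Quiet Streets): author_id=5 -> matches Brown
  - book 2 (Winter Gardens): author_id=4 -> matches Perez
  - book 3 (Midnight Sun): author_id=2 -> matches Hill
  - book 4 (Silent Waters): author_id=4 -> matches Perez
  - book 5 (Empty Rooms): author_id=5 -> matches Brown
  - book 6 (Hollow Hills): author_id=NULL, no match -> kept with NULL
  - book 7 (The Blue Door): author_id=3 -> matches Green
All 7 rows appear; 1 has NULL author.

SQL:
SELECT a.title, b.name AS author
FROM books a
LEFT JOIN authors b ON a.author_id = b.id

Result:
title          | author
---------------+-------
Quiet Streets  | Brown 
Winter Gardens | Perez 
Midnight Sun   | Hill  
Silent Waters  | Perez 
Empty Rooms    | Brown 
Hollow Hills   | NULL  
The Blue Door  | Green 


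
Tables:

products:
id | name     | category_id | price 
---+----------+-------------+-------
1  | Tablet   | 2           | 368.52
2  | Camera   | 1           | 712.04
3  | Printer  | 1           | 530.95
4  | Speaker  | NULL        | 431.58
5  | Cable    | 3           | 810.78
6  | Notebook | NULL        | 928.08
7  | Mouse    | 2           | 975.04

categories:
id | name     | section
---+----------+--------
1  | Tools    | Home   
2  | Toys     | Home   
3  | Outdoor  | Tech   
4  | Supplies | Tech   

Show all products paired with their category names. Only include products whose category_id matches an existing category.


INNER JOIN keeps only products rows whose category_id matches an id in categories. Walk through each product:
  - product 1 (Tablet): category_id=2 -> matches Toys
  - product 2 (Camera): category_id=1 -> matches Tools
  - product 3 (Printer): category_id=1 -> matches Tools
  - product 4 (Speaker): category_id=NULL, no match -> dropped
  - product 5 (Cable): category_id=3 -> matches Outdoor
  - product 6 (Notebook): category_id=NULL, no match -> dropped
  - product 7 (Mouse): category_id=2 -> matches Toys
So 2 of 7 rows are dropped.

SQL:
SELECT a.name, b.name AS category
FROM products a
INNER JOIN categories b ON a.category_id = b.id

Result:
name    | category
--------+---------
Tablet  | Toys    
Camera  | Tools   
Printer | Tools   
Cable   | Outdoor 
Mouse   | Toys    


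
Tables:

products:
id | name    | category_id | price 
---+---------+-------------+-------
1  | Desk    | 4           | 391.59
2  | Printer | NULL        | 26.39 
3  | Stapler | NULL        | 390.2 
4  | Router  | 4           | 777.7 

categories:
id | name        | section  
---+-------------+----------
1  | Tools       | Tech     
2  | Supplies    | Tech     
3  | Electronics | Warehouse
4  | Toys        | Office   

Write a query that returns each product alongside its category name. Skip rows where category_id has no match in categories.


INNER JOIN keeps only products rows whose category_id matches an id in categories. Walk through each product:
  - product 1 (Desk): category_id=4 -> matches Toys
  - product 2 (Printer): category_id=NULL, no match -> dropped
  - product 3 (Stapler): category_id=NULL, no match -> dropped
  - product 4 (Router): category_id=4 -> matches Toys
So 2 of 4 rows are dropped.

SQL:
SELECT a.name, b.name AS category
FROM products a
INNER JOIN categories b ON a.category_id = b.id

Result:
name   | category
-------+---------
Desk   | Toys    
Router | Toys    


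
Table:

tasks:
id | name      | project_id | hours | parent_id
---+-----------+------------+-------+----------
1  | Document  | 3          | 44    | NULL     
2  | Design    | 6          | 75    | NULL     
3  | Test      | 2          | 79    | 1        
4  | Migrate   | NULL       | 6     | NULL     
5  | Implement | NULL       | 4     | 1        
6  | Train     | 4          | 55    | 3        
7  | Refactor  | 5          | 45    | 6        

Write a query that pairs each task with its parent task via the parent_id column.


This is a self-join: tasks is joined to a second copy of itself, matching each row's parent_id to another row's id. Use LEFT JOIN so rows with parent_id=NULL are kept.
  - task 1 (Document): parent_id=NULL -> NULL
  - task 2 (Design): parent_id=NULL -> NULL
  - task 3 (Test): parent_id=1 -> Document
  - task 4 (Migrate): parent_id=NULL -> NULL
  - task 5 (Implement): parent_id=1 -> Document
  - task 6 (Train): parent_id=3 -> Test
  - task 7 (Refactor): parent_id=6 -> Train

SQL:
SELECT a.name AS item, b.name AS parent
FROM tasks a
LEFT JOIN tasks b ON a.parent_id = b.id

Result:
item      | parent  
----------+---------
Document  | NULL    
Design    | NULL    
Test      | Document
Migrate   | NULL    
Implement | Document
Train     | Test    
Refactor  | Train   


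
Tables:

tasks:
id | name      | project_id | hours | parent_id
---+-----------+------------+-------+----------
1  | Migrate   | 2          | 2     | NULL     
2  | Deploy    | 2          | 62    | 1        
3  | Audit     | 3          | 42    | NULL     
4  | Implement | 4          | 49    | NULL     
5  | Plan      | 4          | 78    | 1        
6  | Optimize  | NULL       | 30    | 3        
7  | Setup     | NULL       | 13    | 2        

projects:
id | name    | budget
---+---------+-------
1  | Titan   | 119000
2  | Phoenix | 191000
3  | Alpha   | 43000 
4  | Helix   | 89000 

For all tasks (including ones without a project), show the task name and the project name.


LEFT JOIN keeps every row from tasks (the left table); where project_id has no match in projects, the project columns become NULL. Walk through each task:
  - task 1 (Migrate): project_id=2 -> matches Phoenix
  - task 2 (Deploy): project_id=2 -> matches Phoenix
  - task 3 (Audit): project_id=3 -> matches Alpha
  - task 4 (Implement): project_id=4 -> matches Helix
  - task 5 (Plan): project_id=4 -> matches Helix
  - task 6 (Optimize): project_id=NULL, no match -> kept with NULL
  - task 7 (Setup): project_id=NULL, no match -> kept with NULL
All 7 rows appear; 2 have NULL project.

SQL:
SELECT a.name, b.name AS project
FROM tasks a
LEFT JOIN projects b ON a.project_id = b.id

Result:
name      | project
----------+--------
Migrate   | Phoenix
Deploy    | Phoenix
Audit     | Alpha  
Implement | Helix  
Plan      | Helix  
Optimize  | NULL   
Setup     | NULL   


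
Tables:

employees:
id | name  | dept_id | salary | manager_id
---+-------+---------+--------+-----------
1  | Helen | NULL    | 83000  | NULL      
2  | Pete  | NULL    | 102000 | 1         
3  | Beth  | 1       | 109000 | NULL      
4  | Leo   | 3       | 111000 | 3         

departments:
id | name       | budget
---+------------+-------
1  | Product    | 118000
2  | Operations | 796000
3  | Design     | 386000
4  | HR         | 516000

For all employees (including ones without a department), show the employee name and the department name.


LEFT JOIN keeps every row from employees (the left table); where dept_id has no match in departments, the department columns become NULL. Walk through each employee:
  - employee 1 (Helen): dept_id=NULL, no match -> kept with NULL
  - employee 2 (Pete): dept_id=NULL, no match -> kept with NULL
  - employee 3 (Beth): dept_id=1 -> matches Product
  - employee 4 (Leo): dept_id=3 -> matches Design
All 4 rows appear; 2 have NULL department.

SQL:
SELECT a.name, b.name AS department
FROM employees a
LEFT JOIN departments b ON a.dept_id = b.id

Result:
name  | department
------+-----------
Helen | NULL      
Pete  | NULL      
Beth  | Product   
Leo   | Design    
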